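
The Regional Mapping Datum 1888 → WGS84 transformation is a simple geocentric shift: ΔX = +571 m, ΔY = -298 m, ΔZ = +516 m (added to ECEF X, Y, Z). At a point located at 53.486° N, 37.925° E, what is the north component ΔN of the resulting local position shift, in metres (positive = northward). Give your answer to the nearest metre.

ΔN = 92 m

At φ = 53.486°, λ = 37.925°: sin φ = 0.803711, cos φ = 0.595019, sin λ = 0.614629, cos λ = 0.788816.
ΔN = −sin φ cos λ·ΔX − sin φ sin λ·ΔY + cos φ·ΔZ = −(0.803711)(0.788816)(571) − (0.803711)(0.614629)(-298) + (0.595019)(516) = 92.23 m.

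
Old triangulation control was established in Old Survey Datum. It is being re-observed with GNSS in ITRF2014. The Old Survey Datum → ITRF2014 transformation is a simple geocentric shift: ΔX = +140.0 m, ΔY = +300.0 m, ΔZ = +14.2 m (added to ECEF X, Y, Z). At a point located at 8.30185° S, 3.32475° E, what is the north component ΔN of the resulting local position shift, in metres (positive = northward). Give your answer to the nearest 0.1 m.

ΔN = 36.7 m

The local north axis is (−sin φ cos λ, −sin φ sin λ, cos φ), giving ΔN = 20.180 + 2.512 + 14.051 = 36.74 m.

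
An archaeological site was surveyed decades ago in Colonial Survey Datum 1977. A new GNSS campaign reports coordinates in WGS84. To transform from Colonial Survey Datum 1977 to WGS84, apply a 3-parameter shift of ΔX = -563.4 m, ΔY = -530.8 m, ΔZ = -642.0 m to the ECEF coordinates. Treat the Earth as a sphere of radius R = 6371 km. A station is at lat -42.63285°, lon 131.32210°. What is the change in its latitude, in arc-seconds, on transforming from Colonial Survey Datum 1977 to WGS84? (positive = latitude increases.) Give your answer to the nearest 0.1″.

Δφ = -15.9″

sin φ = -0.677298, cos φ = 0.735709, sin λ = 0.751010, cos λ = -0.660291.
North component: ΔN = −sin φ cos λ·ΔX − sin φ sin λ·ΔY + cos φ·ΔZ = −(-0.677298)(-0.660291)(-563.4) − (-0.677298)(0.751010)(-530.8) + (0.735709)(-642.0) = -490.36 m.
1° of latitude spans πR/180 = 111195 m, so Δφ = -490.36 / 111195 × 3600 = -15.876″.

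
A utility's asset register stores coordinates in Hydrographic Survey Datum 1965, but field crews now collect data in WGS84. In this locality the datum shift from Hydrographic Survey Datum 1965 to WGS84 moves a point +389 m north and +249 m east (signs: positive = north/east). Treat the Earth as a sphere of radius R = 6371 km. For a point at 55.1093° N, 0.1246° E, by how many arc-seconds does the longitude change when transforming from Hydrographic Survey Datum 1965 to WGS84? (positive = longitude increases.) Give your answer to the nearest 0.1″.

At latitude 55.1093°, cos φ = 0.572013.
One radian of longitude at latitude φ spans R cos φ, so Δλ = ΔE / (R cos φ) = 249.0 / (6371000 × 0.572013) = 6.8326e-05 rad = 14.093″.

Δλ = 14.1″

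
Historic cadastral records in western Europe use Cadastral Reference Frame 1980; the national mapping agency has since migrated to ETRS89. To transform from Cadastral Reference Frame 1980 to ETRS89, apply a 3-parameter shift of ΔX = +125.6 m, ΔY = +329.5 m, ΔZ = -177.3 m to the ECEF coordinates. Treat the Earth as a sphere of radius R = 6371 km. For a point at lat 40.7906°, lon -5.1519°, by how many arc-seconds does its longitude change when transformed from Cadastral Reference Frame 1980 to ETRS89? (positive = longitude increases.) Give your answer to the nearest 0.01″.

Δλ = 14.52″

sin φ = 0.653296, cos φ = 0.757102, sin λ = -0.089797, cos λ = 0.995960.
East component: ΔE = −sin λ·ΔX + cos λ·ΔY = −(-0.089797)(125.6) + (0.995960)(329.5) = 339.45 m.
1° of latitude spans πR/180 = 111195 m; at latitude φ, 1° of longitude spans that × cos φ = 84185.9 m, so Δλ = 339.45 / 84185.9 × 3600 = 14.516″.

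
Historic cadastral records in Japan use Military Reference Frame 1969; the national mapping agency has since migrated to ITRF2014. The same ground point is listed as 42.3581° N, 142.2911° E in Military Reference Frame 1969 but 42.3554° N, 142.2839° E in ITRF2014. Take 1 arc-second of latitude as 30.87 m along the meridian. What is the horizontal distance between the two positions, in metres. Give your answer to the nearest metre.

663 m

Δφ = 42.3554° − 42.3581° = -0.0027°; Δλ = 142.2839° − 142.2911° = -0.0072°.
1° of latitude = 3600 × 30.87 = 111132 m.
ΔN = Δφ × 111132 = -300.1 m; ΔE = Δλ × 111132 × cos(42.3581°) = -0.0072 × 111132 × 0.738948 = -591.3 m.
Distance = √(ΔE² + ΔN²) = √((-591.3)² + (-300.1)²) = 663.0 m.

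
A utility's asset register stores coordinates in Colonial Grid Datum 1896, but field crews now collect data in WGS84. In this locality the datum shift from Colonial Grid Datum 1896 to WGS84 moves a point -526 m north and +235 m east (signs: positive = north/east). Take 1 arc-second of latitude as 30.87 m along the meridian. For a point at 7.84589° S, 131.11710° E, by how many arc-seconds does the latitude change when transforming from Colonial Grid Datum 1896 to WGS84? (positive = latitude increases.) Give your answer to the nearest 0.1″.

1″ of latitude = 30.87 m, so Δφ = -526.0 / 30.87 = -17.039″.

Δφ = -17.0″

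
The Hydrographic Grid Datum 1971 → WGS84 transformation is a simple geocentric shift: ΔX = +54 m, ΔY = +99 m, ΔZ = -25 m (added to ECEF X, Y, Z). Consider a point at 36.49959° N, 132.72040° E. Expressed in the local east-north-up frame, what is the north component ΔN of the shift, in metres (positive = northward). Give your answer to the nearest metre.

ΔN = -42 m

The local north axis is (−sin φ cos λ, −sin φ sin λ, cos φ), giving ΔN = 21.791 − 43.263 − 20.097 = -41.57 m.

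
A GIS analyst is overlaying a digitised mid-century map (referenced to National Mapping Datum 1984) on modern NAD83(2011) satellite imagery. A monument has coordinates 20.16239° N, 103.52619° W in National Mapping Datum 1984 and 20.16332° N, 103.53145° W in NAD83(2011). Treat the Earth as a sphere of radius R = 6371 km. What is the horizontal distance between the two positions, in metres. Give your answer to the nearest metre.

Δφ = 20.16332° − 20.16239° = +0.00093°; Δλ = -103.53145° − -103.52619° = -0.00526°.
1° along a meridian = πR/180 = 111195 m.
ΔN = Δφ × 111195 = 103.4 m; ΔE = Δλ × 111195 × cos(20.16239°) = -0.00526 × 111195 × 0.938719 = -549.0 m.
Distance = √(ΔE² + ΔN²) = √((-549.0)² + 103.4²) = 558.7 m.

559 m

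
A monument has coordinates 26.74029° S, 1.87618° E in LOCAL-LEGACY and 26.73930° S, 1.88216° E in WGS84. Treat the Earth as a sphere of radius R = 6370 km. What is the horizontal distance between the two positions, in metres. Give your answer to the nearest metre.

604 m

Δφ = -26.73930° − -26.74029° = +0.00099°; Δλ = 1.88216° − 1.87618° = +0.00598°.
1° along a meridian = πR/180 = 111177 m.
ΔN = Δφ × 111177 = 110.1 m; ΔE = Δλ × 111177 × cos(-26.74029°) = +0.00598 × 111177 × 0.893055 = 593.7 m.
Distance = √(ΔE² + ΔN²) = √(593.7² + 110.1²) = 603.9 m.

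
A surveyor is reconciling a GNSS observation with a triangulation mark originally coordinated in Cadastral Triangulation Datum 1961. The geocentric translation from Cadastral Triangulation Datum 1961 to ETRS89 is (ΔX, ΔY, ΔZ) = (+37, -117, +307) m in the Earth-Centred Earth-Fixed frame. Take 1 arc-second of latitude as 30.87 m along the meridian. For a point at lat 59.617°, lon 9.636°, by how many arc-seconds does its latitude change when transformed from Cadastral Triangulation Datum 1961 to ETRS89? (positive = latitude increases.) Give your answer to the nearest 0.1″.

sin φ = 0.862664, cos φ = 0.505778, sin λ = 0.167388, cos λ = 0.985891.
North component: ΔN = −sin φ cos λ·ΔX − sin φ sin λ·ΔY + cos φ·ΔZ = −(0.862664)(0.985891)(37) − (0.862664)(0.167388)(-117) + (0.505778)(307) = 140.70 m.
1° of latitude spans 3600 × 30.87 = 111132 m, so Δφ = 140.70 / 111132 × 3600 = 4.558″.

Δφ = 4.6″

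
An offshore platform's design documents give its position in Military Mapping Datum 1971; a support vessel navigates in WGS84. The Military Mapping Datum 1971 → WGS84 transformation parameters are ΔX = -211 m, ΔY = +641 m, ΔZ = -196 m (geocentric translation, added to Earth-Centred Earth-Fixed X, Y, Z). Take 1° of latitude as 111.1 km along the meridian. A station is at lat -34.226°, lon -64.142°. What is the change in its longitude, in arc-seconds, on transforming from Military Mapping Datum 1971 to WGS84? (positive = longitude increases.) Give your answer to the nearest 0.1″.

Δλ = 3.5″

sin φ = -0.562459, cos φ = 0.826825, sin λ = -0.899878, cos λ = 0.436142.
East component: ΔE = −sin λ·ΔX + cos λ·ΔY = −(-0.899878)(-211) + (0.436142)(641) = 89.69 m.
1° of latitude spans 111100 m; at latitude φ, 1° of longitude spans that × cos φ = 91860.3 m, so Δλ = 89.69 / 91860.3 × 3600 = 3.515″.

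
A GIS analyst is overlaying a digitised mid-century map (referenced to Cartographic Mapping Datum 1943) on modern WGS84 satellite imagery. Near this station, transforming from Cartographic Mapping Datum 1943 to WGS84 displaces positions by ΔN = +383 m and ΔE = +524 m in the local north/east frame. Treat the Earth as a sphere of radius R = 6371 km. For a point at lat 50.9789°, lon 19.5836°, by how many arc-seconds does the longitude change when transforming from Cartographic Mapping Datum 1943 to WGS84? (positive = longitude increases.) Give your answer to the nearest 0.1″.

Δλ = 26.9″

At latitude 50.9789°, cos φ = 0.629607.
One radian of longitude at latitude φ spans R cos φ, so Δλ = ΔE / (R cos φ) = 524.0 / (6371000 × 0.629607) = 1.3063e-04 rad = 26.945″.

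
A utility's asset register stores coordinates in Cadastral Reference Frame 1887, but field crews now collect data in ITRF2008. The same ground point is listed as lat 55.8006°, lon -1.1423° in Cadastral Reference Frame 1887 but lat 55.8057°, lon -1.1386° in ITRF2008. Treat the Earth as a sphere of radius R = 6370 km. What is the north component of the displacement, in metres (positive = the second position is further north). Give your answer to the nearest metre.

ΔN = 567 m

Δφ = 55.8057° − 55.8006° = +0.0051°; Δλ = -1.1386° − -1.1423° = +0.0037°.
1° along a meridian = πR/180 = 111177 m.
ΔN = Δφ × 111177 = 567.0 m; ΔE = Δλ × 111177 × cos(55.8006°) = +0.0037 × 111177 × 0.562075 = 231.2 m.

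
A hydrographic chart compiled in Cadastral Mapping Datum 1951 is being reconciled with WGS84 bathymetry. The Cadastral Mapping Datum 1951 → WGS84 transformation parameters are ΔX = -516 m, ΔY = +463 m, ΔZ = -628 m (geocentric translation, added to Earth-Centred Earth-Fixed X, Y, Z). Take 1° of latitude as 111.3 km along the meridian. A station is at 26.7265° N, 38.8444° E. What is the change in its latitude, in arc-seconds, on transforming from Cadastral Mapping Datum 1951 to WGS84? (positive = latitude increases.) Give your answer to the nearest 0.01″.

sin φ = 0.449732, cos φ = 0.893163, sin λ = 0.627208, cos λ = 0.778852.
North component: ΔN = −sin φ cos λ·ΔX − sin φ sin λ·ΔY + cos φ·ΔZ = −(0.449732)(0.778852)(-516) − (0.449732)(0.627208)(463) + (0.893163)(-628) = -510.77 m.
1° of latitude spans 111300 m, so Δφ = -510.77 / 111300 × 3600 = -16.521″.

Δφ = -16.52″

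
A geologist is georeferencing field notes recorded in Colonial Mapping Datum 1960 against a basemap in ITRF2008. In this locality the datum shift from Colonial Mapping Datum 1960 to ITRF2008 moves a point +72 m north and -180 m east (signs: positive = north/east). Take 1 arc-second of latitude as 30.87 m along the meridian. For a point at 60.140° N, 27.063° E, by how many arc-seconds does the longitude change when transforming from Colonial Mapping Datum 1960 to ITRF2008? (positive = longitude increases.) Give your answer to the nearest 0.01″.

Δλ = -11.71″

At latitude 60.140°, cos φ = 0.497882.
1″ of longitude at this latitude = 30.87 × cos φ = 15.3696 m, so Δλ = -180.0 / 15.3696 = -11.711″.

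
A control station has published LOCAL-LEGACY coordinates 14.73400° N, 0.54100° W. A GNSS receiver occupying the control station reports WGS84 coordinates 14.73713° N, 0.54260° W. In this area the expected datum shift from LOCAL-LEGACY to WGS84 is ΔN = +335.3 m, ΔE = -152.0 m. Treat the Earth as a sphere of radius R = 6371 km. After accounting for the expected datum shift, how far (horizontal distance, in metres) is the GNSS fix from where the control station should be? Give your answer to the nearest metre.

24 m

Observed coordinate differences: Δφ = +0.00313°, Δλ = -0.00160°.
Converting to metres (1° lat = 111195 m, cos φ = 0.967117): observed ΔN = 348.0 m, observed ΔE = -172.1 m.
Subtracting the expected shift leaves a residual of 348.0 − (335.3) = 12.7 m north and -172.1 − (-152.0) = -20.1 m east.
Residual distance = √(12.7² + (-20.1)²) = 23.8 m.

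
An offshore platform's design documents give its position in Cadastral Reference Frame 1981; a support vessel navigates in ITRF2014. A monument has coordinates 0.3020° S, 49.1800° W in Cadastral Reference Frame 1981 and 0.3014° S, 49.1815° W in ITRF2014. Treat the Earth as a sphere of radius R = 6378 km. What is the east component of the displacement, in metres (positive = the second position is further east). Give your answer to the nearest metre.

Δφ = -0.3014° − -0.3020° = +0.0006°; Δλ = -49.1815° − -49.1800° = -0.0015°.
1° along a meridian = πR/180 = 111317 m.
ΔN = Δφ × 111317 = 66.8 m; ΔE = Δλ × 111317 × cos(-0.3020°) = -0.0015 × 111317 × 0.999986 = -167.0 m.

ΔE = -167 m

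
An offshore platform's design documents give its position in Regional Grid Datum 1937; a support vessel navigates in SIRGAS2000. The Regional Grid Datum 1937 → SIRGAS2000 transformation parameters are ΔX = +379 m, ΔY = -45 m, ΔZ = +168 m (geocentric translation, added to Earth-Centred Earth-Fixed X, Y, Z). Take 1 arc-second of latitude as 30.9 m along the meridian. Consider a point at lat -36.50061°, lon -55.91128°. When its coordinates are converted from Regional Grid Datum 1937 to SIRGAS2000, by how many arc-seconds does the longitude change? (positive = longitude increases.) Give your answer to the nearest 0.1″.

Δλ = 11.6″

sin φ = -0.594831, cos φ = 0.803851, sin λ = -0.828171, cos λ = 0.560476.
East component: ΔE = −sin λ·ΔX + cos λ·ΔY = −(-0.828171)(379) + (0.560476)(-45) = 288.66 m.
1° of latitude spans 3600 × 30.90 = 111240 m; at latitude φ, 1° of longitude spans that × cos φ = 89420.3 m, so Δλ = 288.66 / 89420.3 × 3600 = 11.621″.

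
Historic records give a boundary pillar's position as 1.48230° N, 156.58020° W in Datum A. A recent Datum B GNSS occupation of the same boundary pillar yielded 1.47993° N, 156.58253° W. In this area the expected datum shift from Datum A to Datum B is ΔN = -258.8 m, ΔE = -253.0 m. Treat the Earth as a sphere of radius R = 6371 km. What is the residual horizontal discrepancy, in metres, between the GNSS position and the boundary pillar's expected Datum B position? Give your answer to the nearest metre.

8 m

Observed coordinate differences: Δφ = -0.00237°, Δλ = -0.00233°.
Converting to metres (1° lat = 111195 m, cos φ = 0.999665): observed ΔN = -263.5 m, observed ΔE = -259.0 m.
Subtracting the expected shift leaves a residual of -263.5 − (-258.8) = -4.7 m north and -259.0 − (-253.0) = -6.0 m east.
Residual distance = √((-4.7)² + (-6.0)²) = 7.6 m.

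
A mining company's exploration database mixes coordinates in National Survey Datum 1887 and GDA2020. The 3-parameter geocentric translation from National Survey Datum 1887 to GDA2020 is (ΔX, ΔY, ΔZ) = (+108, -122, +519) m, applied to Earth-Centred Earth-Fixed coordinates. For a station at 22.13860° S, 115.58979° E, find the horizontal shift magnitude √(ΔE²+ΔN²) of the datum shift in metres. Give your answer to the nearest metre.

424 m

The local east axis at (φ, λ) is (−sin λ, cos λ, 0), so ΔE = −sin(115.58979°)·108 + cos(115.58979°)·(-122) = -44.71 m.
The local north axis is (−sin φ cos λ, −sin φ sin λ, cos φ), giving ΔN = -17.579 − 41.466 + 480.737 = 421.69 m.
Horizontal magnitude = √(ΔE² + ΔN²) = √((-44.71)² + 421.69²) = 424.06 m.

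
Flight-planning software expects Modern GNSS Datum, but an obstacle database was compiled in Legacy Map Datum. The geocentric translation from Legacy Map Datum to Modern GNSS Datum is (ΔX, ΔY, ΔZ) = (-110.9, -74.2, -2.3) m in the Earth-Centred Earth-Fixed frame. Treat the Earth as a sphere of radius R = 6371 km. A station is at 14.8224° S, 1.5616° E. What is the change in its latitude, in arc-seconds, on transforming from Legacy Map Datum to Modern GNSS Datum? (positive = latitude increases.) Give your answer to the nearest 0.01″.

sin φ = -0.255824, cos φ = 0.966723, sin λ = 0.027252, cos λ = 0.999629.
North component: ΔN = −sin φ cos λ·ΔX − sin φ sin λ·ΔY + cos φ·ΔZ = −(-0.255824)(0.999629)(-110.9) − (-0.255824)(0.027252)(-74.2) + (0.966723)(-2.3) = -31.10 m.
1° of latitude spans πR/180 = 111195 m, so Δφ = -31.10 / 111195 × 3600 = -1.007″.

Δφ = -1.01″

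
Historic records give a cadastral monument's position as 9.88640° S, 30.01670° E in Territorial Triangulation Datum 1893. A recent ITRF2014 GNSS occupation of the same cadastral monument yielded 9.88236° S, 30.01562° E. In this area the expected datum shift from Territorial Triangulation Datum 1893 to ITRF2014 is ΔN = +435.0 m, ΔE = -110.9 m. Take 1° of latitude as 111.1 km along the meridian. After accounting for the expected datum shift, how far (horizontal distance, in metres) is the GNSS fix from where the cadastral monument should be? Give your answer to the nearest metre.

16 m

Observed coordinate differences: Δφ = +0.00404°, Δλ = -0.00108°.
Converting to metres (1° lat = 111100 m, cos φ = 0.985150): observed ΔN = 448.8 m, observed ΔE = -118.2 m.
Subtracting the expected shift leaves a residual of 448.8 − (435.0) = 13.8 m north and -118.2 − (-110.9) = -7.3 m east.
Residual distance = √(13.8² + (-7.3)²) = 15.7 m.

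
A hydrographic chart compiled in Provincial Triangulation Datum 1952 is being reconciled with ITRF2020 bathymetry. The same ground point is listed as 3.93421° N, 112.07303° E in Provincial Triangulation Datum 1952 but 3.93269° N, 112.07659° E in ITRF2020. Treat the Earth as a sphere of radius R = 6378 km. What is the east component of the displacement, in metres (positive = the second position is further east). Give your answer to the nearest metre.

Δφ = 3.93269° − 3.93421° = -0.00152°; Δλ = 112.07659° − 112.07303° = +0.00356°.
1° along a meridian = πR/180 = 111317 m.
ΔN = Δφ × 111317 = -169.2 m; ΔE = Δλ × 111317 × cos(3.93421°) = +0.00356 × 111317 × 0.997643 = 395.4 m.

ΔE = 395 m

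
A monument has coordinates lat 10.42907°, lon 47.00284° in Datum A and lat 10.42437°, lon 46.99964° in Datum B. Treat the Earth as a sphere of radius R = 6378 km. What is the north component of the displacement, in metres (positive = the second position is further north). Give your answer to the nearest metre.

Δφ = 10.42437° − 10.42907° = -0.00470°; Δλ = 46.99964° − 47.00284° = -0.00320°.
1° along a meridian = πR/180 = 111317 m.
ΔN = Δφ × 111317 = -523.2 m; ΔE = Δλ × 111317 × cos(10.42907°) = -0.00320 × 111317 × 0.983480 = -350.3 m.

ΔN = -523 m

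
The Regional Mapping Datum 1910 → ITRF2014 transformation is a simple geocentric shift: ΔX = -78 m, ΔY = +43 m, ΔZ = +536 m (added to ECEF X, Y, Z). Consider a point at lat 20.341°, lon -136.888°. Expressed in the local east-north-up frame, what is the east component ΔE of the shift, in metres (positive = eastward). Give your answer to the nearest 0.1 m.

At φ = 20.341°, λ = -136.888°: sin φ = 0.347607, cos φ = 0.937640, sin λ = -0.683427, cos λ = -0.730019.
ΔE = −sin λ·ΔX + cos λ·ΔY = −(-0.683427)·(-78) + (-0.730019)·(43) = -84.70 m.

ΔE = -84.7 m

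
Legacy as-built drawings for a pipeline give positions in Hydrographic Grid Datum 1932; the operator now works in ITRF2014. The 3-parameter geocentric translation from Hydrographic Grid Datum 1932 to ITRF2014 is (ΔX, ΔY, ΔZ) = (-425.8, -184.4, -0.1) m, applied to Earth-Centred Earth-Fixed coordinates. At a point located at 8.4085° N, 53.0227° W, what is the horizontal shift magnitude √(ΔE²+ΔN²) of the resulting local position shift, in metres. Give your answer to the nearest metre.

451 m

At φ = 8.4085°, λ = -53.0227°: sin φ = 0.146230, cos φ = 0.989251, sin λ = -0.798874, cos λ = 0.601499.
ΔE = −sin λ·ΔX + cos λ·ΔY = −(-0.798874)·(-425.8) + (0.601499)·(-184.4) = -451.08 m.
ΔN = −sin φ cos λ·ΔX − sin φ sin λ·ΔY + cos φ·ΔZ = −(0.146230)(0.601499)(-425.8) − (0.146230)(-0.798874)(-184.4) + (0.989251)(-0.1) = 15.81 m.
Horizontal magnitude = √(ΔE² + ΔN²) = √((-451.08)² + 15.81²) = 451.35 m.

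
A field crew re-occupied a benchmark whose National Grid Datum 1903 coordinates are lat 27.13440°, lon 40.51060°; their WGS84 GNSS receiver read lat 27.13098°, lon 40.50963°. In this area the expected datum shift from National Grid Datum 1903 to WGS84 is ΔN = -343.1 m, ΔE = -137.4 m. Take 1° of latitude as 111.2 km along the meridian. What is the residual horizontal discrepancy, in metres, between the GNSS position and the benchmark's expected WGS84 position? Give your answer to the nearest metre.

Observed coordinate differences: Δφ = -0.00342°, Δλ = -0.00097°.
Converting to metres (1° lat = 111200 m, cos φ = 0.889939): observed ΔN = -380.3 m, observed ΔE = -96.0 m.
Subtracting the expected shift leaves a residual of -380.3 − (-343.1) = -37.2 m north and -96.0 − (-137.4) = 41.4 m east.
Residual distance = √((-37.2)² + 41.4²) = 55.7 m.

56 m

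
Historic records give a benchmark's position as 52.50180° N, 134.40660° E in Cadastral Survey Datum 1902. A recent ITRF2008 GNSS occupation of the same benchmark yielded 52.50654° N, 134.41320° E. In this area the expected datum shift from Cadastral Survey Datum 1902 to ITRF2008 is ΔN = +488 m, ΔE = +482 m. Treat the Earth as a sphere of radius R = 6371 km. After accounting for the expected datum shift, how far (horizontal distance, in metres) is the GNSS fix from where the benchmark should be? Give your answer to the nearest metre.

Observed coordinate differences: Δφ = +0.00474°, Δλ = +0.00660°.
Converting to metres (1° lat = 111195 m, cos φ = 0.608737): observed ΔN = 527.1 m, observed ΔE = 446.7 m.
Subtracting the expected shift leaves a residual of 527.1 − (488) = 39.1 m north and 446.7 − (482) = -35.3 m east.
Residual distance = √(39.1² + (-35.3)²) = 52.6 m.

53 m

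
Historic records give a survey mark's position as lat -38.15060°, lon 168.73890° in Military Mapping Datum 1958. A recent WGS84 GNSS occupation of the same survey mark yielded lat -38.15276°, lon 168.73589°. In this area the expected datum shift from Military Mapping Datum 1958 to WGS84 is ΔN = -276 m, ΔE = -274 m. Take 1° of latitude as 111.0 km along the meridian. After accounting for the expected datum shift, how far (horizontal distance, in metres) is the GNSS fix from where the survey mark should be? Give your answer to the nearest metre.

38 m

Observed coordinate differences: Δφ = -0.00216°, Δλ = -0.00301°.
Converting to metres (1° lat = 111000 m, cos φ = 0.786390): observed ΔN = -239.8 m, observed ΔE = -262.7 m.
Subtracting the expected shift leaves a residual of -239.8 − (-276) = 36.2 m north and -262.7 − (-274) = 11.3 m east.
Residual distance = √(36.2² + 11.3²) = 37.9 m.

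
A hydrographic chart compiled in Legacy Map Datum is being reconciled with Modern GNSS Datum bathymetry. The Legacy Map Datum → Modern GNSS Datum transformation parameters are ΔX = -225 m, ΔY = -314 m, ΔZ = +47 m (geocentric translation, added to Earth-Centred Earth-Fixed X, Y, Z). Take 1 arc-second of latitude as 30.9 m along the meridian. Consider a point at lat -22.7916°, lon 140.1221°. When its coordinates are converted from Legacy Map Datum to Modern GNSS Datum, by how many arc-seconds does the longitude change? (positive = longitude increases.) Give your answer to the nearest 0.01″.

Δλ = 13.52″

sin φ = -0.387380, cos φ = 0.921920, sin λ = 0.641154, cos λ = -0.767413.
East component: ΔE = −sin λ·ΔX + cos λ·ΔY = −(0.641154)(-225) + (-0.767413)(-314) = 385.23 m.
1° of latitude spans 3600 × 30.90 = 111240 m; at latitude φ, 1° of longitude spans that × cos φ = 102554.4 m, so Δλ = 385.23 / 102554.4 × 3600 = 13.523″.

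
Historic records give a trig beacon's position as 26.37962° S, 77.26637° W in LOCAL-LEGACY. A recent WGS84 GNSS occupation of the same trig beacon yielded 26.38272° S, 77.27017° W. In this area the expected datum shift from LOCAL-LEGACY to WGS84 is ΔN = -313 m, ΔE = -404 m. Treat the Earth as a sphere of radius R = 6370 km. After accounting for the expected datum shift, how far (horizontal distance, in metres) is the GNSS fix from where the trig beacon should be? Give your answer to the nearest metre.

41 m

Observed coordinate differences: Δφ = -0.00310°, Δλ = -0.00380°.
Converting to metres (1° lat = 111177 m, cos φ = 0.895870): observed ΔN = -344.7 m, observed ΔE = -378.5 m.
Subtracting the expected shift leaves a residual of -344.7 − (-313) = -31.7 m north and -378.5 − (-404) = 25.5 m east.
Residual distance = √((-31.7)² + 25.5²) = 40.7 m.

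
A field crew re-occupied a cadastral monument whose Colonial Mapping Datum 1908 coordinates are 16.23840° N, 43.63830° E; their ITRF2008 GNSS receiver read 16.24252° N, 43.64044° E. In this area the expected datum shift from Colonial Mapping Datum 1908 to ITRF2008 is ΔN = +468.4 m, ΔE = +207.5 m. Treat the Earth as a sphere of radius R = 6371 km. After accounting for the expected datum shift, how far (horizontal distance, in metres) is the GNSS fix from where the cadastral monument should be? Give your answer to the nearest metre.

23 m

Observed coordinate differences: Δφ = +0.00412°, Δλ = +0.00214°.
Converting to metres (1° lat = 111195 m, cos φ = 0.960106): observed ΔN = 458.1 m, observed ΔE = 228.5 m.
Subtracting the expected shift leaves a residual of 458.1 − (468.4) = -10.3 m north and 228.5 − (207.5) = 21.0 m east.
Residual distance = √((-10.3)² + 21.0²) = 23.3 m.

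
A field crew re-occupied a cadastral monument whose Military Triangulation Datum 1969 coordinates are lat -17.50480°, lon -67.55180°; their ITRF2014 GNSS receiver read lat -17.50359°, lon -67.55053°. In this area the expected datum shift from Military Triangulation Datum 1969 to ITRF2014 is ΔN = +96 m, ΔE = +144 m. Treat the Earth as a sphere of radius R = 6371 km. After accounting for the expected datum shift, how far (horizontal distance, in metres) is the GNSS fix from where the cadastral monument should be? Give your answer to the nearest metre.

Observed coordinate differences: Δφ = +0.00121°, Δλ = +0.00127°.
Converting to metres (1° lat = 111195 m, cos φ = 0.953692): observed ΔN = 134.5 m, observed ΔE = 134.7 m.
Subtracting the expected shift leaves a residual of 134.5 − (96) = 38.5 m north and 134.7 − (144) = -9.3 m east.
Residual distance = √(38.5² + (-9.3)²) = 39.7 m.

40 m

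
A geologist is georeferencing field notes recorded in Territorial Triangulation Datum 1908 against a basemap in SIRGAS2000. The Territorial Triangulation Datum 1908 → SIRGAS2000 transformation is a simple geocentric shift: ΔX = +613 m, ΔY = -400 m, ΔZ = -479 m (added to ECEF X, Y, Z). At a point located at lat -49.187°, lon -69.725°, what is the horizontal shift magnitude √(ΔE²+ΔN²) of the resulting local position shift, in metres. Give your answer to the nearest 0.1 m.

455.8 m

At φ = -49.187°, λ = -69.725°: sin φ = -0.756847, cos φ = 0.653592, sin λ = -0.938040, cos λ = 0.346526.
ΔE = −sin λ·ΔX + cos λ·ΔY = −(-0.938040)·(613) + (0.346526)·(-400) = 436.41 m.
ΔN = −sin φ cos λ·ΔX − sin φ sin λ·ΔY + cos φ·ΔZ = −(-0.756847)(0.346526)(613) − (-0.756847)(-0.938040)(-400) + (0.653592)(-479) = 131.68 m.
Horizontal magnitude = √(ΔE² + ΔN²) = √(436.41² + 131.68²) = 455.84 m.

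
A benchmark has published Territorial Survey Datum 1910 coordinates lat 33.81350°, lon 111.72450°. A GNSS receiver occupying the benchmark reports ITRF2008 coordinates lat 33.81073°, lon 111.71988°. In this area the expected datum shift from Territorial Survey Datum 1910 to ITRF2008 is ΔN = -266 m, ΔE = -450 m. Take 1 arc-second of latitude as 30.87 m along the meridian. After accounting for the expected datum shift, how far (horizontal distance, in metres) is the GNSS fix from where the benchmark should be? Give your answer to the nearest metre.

48 m

Observed coordinate differences: Δφ = -0.00277°, Δλ = -0.00462°.
Converting to metres (1° lat = 111132 m, cos φ = 0.830853): observed ΔN = -307.8 m, observed ΔE = -426.6 m.
Subtracting the expected shift leaves a residual of -307.8 − (-266) = -41.8 m north and -426.6 − (-450) = 23.4 m east.
Residual distance = √((-41.8)² + 23.4²) = 47.9 m.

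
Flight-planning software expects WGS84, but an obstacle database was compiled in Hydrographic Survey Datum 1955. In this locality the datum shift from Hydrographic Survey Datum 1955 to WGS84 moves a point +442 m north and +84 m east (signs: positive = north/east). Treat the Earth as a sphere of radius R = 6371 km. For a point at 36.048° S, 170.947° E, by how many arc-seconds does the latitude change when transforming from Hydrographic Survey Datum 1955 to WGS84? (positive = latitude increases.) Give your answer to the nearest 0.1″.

On a sphere of radius R, 1 rad of latitude = R, so Δφ = ΔN / R = 442.0 / 6371000 = 6.9377e-05 rad = 14.310″.

Δφ = 14.3″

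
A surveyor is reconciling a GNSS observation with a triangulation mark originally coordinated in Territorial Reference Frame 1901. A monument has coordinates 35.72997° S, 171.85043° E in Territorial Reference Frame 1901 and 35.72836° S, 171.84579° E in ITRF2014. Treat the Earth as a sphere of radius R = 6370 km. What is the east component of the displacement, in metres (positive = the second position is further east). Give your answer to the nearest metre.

ΔE = -419 m

Δφ = -35.72836° − -35.72997° = +0.00161°; Δλ = 171.84579° − 171.85043° = -0.00464°.
1° along a meridian = πR/180 = 111177 m.
ΔN = Δφ × 111177 = 179.0 m; ΔE = Δλ × 111177 × cos(-35.72997°) = -0.00464 × 111177 × 0.811778 = -418.8 m.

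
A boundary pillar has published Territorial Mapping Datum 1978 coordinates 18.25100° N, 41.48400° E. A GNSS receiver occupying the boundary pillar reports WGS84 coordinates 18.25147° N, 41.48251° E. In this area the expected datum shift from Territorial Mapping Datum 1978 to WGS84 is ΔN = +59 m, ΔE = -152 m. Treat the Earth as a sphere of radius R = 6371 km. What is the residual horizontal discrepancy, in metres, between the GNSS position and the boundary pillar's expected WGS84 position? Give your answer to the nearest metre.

Observed coordinate differences: Δφ = +0.00047°, Δλ = -0.00149°.
Converting to metres (1° lat = 111195 m, cos φ = 0.949694): observed ΔN = 52.3 m, observed ΔE = -157.3 m.
Subtracting the expected shift leaves a residual of 52.3 − (59) = -6.7 m north and -157.3 − (-152) = -5.3 m east.
Residual distance = √((-6.7)² + (-5.3)²) = 8.6 m.

9 m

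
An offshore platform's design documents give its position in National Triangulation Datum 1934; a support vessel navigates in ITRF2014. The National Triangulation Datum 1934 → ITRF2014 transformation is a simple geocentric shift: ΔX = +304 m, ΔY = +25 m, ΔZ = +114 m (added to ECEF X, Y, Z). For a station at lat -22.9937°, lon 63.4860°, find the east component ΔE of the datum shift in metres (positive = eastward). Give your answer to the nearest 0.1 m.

At φ = -22.9937°, λ = 63.4860°: sin φ = -0.390630, cos φ = 0.920548, sin λ = 0.894825, cos λ = 0.446416.
ΔE = −sin λ·ΔX + cos λ·ΔY = −(0.894825)·(304) + (0.446416)·(25) = -260.87 m.

ΔE = -260.9 m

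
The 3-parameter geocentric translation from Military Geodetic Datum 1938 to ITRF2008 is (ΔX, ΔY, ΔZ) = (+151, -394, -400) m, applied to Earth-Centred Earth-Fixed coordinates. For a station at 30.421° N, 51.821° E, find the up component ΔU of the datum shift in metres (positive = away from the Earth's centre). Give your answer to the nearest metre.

ΔU = -389 m

The local up (radial) axis is (cos φ cos λ, cos φ sin λ, sin φ), giving ΔU = 80.486 − 267.078 − 202.540 = -389.13 m.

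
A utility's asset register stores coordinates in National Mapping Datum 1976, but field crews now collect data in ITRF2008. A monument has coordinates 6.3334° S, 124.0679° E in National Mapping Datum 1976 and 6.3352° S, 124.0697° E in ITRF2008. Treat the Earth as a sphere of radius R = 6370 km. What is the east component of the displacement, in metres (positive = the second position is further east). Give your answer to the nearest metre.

Δφ = -6.3352° − -6.3334° = -0.0018°; Δλ = 124.0697° − 124.0679° = +0.0018°.
1° along a meridian = πR/180 = 111177 m.
ΔN = Δφ × 111177 = -200.1 m; ΔE = Δλ × 111177 × cos(-6.3334°) = +0.0018 × 111177 × 0.993897 = 198.9 m.

ΔE = 199 m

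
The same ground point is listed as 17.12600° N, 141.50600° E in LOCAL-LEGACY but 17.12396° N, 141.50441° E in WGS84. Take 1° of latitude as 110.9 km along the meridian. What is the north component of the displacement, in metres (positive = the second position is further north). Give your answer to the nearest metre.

ΔN = -226 m

Δφ = 17.12396° − 17.12600° = -0.00204°; Δλ = 141.50441° − 141.50600° = -0.00159°.
ΔN = Δφ × 110900 = -226.2 m; ΔE = Δλ × 110900 × cos(17.12600°) = -0.00159 × 110900 × 0.955659 = -168.5 m.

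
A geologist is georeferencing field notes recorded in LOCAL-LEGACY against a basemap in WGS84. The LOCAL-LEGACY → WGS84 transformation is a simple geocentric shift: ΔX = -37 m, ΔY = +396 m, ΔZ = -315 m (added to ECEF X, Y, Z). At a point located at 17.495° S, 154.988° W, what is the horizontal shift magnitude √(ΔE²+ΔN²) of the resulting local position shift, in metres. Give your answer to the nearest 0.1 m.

At φ = -17.495°, λ = -154.988°: sin φ = -0.300623, cos φ = 0.953743, sin λ = -0.422808, cos λ = -0.906219.
ΔE = −sin λ·ΔX + cos λ·ΔY = −(-0.422808)·(-37) + (-0.906219)·(396) = -374.51 m.
ΔN = −sin φ cos λ·ΔX − sin φ sin λ·ΔY + cos φ·ΔZ = −(-0.300623)(-0.906219)(-37) − (-0.300623)(-0.422808)(396) + (0.953743)(-315) = -340.68 m.
Horizontal magnitude = √(ΔE² + ΔN²) = √((-374.51)² + (-340.68)²) = 506.28 m.

506.3 m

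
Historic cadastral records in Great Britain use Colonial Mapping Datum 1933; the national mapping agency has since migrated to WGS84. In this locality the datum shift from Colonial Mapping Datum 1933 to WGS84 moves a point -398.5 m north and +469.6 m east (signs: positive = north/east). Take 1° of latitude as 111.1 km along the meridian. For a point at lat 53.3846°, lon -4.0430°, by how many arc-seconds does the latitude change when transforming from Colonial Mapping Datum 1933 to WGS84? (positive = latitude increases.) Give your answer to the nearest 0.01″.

1° of latitude = 111.1 km, so Δφ = -398.5 / 111100 = -0.0035869° = -12.913″.

Δφ = -12.91″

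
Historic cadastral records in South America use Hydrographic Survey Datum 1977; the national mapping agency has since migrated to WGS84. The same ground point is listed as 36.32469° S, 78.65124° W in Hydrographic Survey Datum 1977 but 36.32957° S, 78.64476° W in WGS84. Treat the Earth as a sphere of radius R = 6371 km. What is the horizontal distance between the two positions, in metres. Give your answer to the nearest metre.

Δφ = -36.32957° − -36.32469° = -0.00488°; Δλ = -78.64476° − -78.65124° = +0.00648°.
1° along a meridian = πR/180 = 111195 m.
ΔN = Δφ × 111195 = -542.6 m; ΔE = Δλ × 111195 × cos(-36.32469°) = +0.00648 × 111195 × 0.805673 = 580.5 m.
Distance = √(ΔE² + ΔN²) = √(580.5² + (-542.6)²) = 794.6 m.

795 m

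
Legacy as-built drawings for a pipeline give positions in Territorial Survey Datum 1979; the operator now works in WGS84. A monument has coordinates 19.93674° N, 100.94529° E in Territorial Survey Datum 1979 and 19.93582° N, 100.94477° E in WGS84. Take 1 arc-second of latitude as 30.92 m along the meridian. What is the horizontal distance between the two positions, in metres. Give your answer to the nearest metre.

116 m

Δφ = 19.93582° − 19.93674° = -0.00092°; Δλ = 100.94477° − 100.94529° = -0.00052°.
1° of latitude = 3600 × 30.92 = 111312 m.
ΔN = Δφ × 111312 = -102.4 m; ΔE = Δλ × 111312 × cos(19.93674°) = -0.00052 × 111312 × 0.940070 = -54.4 m.
Distance = √(ΔE² + ΔN²) = √((-54.4)² + (-102.4)²) = 116.0 m.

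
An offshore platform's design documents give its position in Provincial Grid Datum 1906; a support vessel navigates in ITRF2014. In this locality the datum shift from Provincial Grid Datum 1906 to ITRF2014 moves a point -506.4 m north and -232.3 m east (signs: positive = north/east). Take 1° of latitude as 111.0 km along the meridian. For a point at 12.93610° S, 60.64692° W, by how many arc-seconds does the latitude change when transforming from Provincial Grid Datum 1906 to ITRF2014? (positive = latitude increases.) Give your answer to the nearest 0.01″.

Δφ = -16.42″

1° of latitude = 111.0 km, so Δφ = -506.4 / 111000 = -0.0045622° = -16.424″.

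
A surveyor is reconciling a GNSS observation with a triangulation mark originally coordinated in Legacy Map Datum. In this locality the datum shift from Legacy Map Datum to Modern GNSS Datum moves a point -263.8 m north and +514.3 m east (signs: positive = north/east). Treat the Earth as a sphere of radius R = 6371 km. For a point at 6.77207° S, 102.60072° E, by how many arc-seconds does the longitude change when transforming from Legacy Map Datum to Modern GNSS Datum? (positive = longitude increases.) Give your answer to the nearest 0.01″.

At latitude -6.77207°, cos φ = 0.993023.
One radian of longitude at latitude φ spans R cos φ, so Δλ = ΔE / (R cos φ) = 514.3 / (6371000 × 0.993023) = 8.1292e-05 rad = 16.768″.

Δλ = 16.77″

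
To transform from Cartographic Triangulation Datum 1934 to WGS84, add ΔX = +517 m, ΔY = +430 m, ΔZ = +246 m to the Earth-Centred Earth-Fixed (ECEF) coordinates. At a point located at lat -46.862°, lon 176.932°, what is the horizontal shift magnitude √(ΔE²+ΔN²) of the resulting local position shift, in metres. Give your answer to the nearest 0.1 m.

The local east axis at (φ, λ) is (−sin λ, cos λ, 0), so ΔE = −sin(176.932°)·517 + cos(176.932°)·430 = -457.05 m.
The local north axis is (−sin φ cos λ, −sin φ sin λ, cos φ), giving ΔN = -376.719 + 16.794 + 168.204 = -191.72 m.
Horizontal magnitude = √(ΔE² + ΔN²) = √((-457.05)² + (-191.72)²) = 495.64 m.

495.6 m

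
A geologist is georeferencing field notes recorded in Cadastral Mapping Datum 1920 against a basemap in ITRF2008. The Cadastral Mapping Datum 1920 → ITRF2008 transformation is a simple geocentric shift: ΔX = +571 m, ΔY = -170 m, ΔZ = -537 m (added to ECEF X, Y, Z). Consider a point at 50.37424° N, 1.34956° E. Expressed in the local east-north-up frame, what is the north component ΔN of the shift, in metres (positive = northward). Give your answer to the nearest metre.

At φ = 50.37424°, λ = 1.34956°: sin φ = 0.770227, cos φ = 0.637770, sin λ = 0.023552, cos λ = 0.999723.
ΔN = −sin φ cos λ·ΔX − sin φ sin λ·ΔY + cos φ·ΔZ = −(0.770227)(0.999723)(571) − (0.770227)(0.023552)(-170) + (0.637770)(-537) = -779.08 m.

ΔN = -779 m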